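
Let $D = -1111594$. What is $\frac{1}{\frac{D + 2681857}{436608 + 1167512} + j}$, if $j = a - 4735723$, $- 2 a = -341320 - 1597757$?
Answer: $- \frac{1604120}{6041410309877} \approx -2.6552 \cdot 10^{-7}$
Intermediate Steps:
$a = \frac{1939077}{2}$ ($a = - \frac{-341320 - 1597757}{2} = \left(- \frac{1}{2}\right) \left(-1939077\right) = \frac{1939077}{2} \approx 9.6954 \cdot 10^{5}$)
$j = - \frac{7532369}{2}$ ($j = \frac{1939077}{2} - 4735723 = - \frac{7532369}{2} \approx -3.7662 \cdot 10^{6}$)
$\frac{1}{\frac{D + 2681857}{436608 + 1167512} + j} = \frac{1}{\frac{-1111594 + 2681857}{436608 + 1167512} - \frac{7532369}{2}} = \frac{1}{\frac{1570263}{1604120} - \frac{7532369}{2}} = \frac{1}{- \frac{6041410309877}{1604120}} = - \frac{1604120}{6041410309877}$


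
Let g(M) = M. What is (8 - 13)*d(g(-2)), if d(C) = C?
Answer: 10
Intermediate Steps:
(8 - 13)*d(g(-2)) = (8 - 13)*(-2) = -5*(-2) = 10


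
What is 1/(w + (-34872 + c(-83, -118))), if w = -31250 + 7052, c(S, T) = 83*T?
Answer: -1/68864 ≈ -1.4521e-5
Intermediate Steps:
w = -24198
1/(w + (-34872 + c(-83, -118))) = 1/(-24198 + (-34872 + 83*(-118))) = 1/(-24198 + (-34872 - 9794)) = 1/(-24198 - 44666) = 1/(-68864) = -1/68864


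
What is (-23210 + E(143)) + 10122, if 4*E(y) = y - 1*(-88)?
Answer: -52121/4 ≈ -13030.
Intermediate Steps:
E(y) = 22 + y/4 (E(y) = (y - 1*(-88))/4 = (y + 88)/4 = (88 + y)/4 = 22 + y/4)
(-23210 + E(143)) + 10122 = (-23210 + (22 + (1/4)*143)) + 10122 = (-23210 + (22 + 143/4)) + 10122 = (-23210 + 231/4) + 10122 = -92609/4 + 10122 = -52121/4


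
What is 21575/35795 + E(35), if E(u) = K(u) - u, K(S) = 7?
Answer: -196137/7159 ≈ -27.397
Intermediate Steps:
E(u) = 7 - u
21575/35795 + E(35) = 21575/35795 + (7 - 1*35) = 21575*(1/35795) + (7 - 35) = 4315/7159 - 28 = -196137/7159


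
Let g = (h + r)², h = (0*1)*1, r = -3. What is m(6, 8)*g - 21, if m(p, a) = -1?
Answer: -30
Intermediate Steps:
h = 0 (h = 0*1 = 0)
g = 9 (g = (0 - 3)² = (-3)² = 9)
m(6, 8)*g - 21 = -1*9 - 21 = -9 - 21 = -30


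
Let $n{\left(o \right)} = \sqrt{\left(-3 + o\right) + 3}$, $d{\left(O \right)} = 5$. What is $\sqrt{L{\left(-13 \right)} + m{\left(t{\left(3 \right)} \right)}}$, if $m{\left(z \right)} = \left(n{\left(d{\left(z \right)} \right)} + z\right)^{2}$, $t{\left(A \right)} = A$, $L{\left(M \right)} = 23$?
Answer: $\sqrt{37 + 6 \sqrt{5}} \approx 7.1004$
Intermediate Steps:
$n{\left(o \right)} = \sqrt{o}$
$m{\left(z \right)} = \left(z + \sqrt{5}\right)^{2}$ ($m{\left(z \right)} = \left(\sqrt{5} + z\right)^{2} = \left(z + \sqrt{5}\right)^{2}$)
$\sqrt{L{\left(-13 \right)} + m{\left(t{\left(3 \right)} \right)}} = \sqrt{23 + \left(3 + \sqrt{5}\right)^{2}}$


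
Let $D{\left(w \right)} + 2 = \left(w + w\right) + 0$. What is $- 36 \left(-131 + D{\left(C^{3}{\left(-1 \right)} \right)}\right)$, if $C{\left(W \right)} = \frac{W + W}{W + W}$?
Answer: $4716$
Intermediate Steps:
$C{\left(W \right)} = 1$ ($C{\left(W \right)} = \frac{2 W}{2 W} = 2 W \frac{1}{2 W} = 1$)
$D{\left(w \right)} = -2 + 2 w$ ($D{\left(w \right)} = -2 + \left(\left(w + w\right) + 0\right) = -2 + \left(2 w + 0\right) = -2 + 2 w$)
$- 36 \left(-131 + D{\left(C^{3}{\left(-1 \right)} \right)}\right) = - 36 \left(-131 - \left(2 - 2 \cdot 1^{3}\right)\right) = - 36 \left(-131 + \left(-2 + 2 \cdot 1\right)\right) = - 36 \left(-131 + \left(-2 + 2\right)\right) = - 36 \left(-131 + 0\right) = \left(-36\right) \left(-131\right) = 4716$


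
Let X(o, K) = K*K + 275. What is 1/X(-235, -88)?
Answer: 1/8019 ≈ 0.00012470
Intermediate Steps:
X(o, K) = 275 + K**2 (X(o, K) = K**2 + 275 = 275 + K**2)
1/X(-235, -88) = 1/(275 + (-88)**2) = 1/(275 + 7744) = 1/8019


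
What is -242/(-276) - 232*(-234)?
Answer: 7491865/138 ≈ 54289.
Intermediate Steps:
-242/(-276) - 232*(-234) = -242*(-1/276) + 54288 = 121/138 + 54288 = 7491865/138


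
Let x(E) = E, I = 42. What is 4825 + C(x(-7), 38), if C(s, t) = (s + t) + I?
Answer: 4898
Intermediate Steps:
C(s, t) = 42 + s + t (C(s, t) = (s + t) + 42 = 42 + s + t)
4825 + C(x(-7), 38) = 4825 + (42 - 7 + 38) = 4825 + 73 = 4898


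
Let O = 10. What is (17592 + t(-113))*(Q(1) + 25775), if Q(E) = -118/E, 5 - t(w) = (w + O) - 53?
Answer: 455488721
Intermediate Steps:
t(w) = 48 - w (t(w) = 5 - ((w + 10) - 53) = 5 - ((10 + w) - 53) = 5 - (-43 + w) = 5 + (43 - w) = 48 - w)
(17592 + t(-113))*(Q(1) + 25775) = (17592 + (48 - 1*(-113)))*(-118/1 + 25775) = (17592 + (48 + 113))*(-118*1 + 25775) = (17592 + 161)*(-118 + 25775) = 17753*25657 = 455488721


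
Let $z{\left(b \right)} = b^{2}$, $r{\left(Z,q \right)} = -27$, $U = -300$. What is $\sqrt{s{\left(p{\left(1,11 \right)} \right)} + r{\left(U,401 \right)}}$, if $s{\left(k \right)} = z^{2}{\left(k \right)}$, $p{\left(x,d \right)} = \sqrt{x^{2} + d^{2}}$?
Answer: $\sqrt{14857} \approx 121.89$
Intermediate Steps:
$p{\left(x,d \right)} = \sqrt{d^{2} + x^{2}}$
$s{\left(k \right)} = k^{4}$ ($s{\left(k \right)} = \left(k^{2}\right)^{2} = k^{4}$)
$\sqrt{s{\left(p{\left(1,11 \right)} \right)} + r{\left(U,401 \right)}} = \sqrt{\left(\sqrt{11^{2} + 1^{2}}\right)^{4} - 27} = \sqrt{\left(\sqrt{121 + 1}\right)^{4} - 27} = \sqrt{\left(\sqrt{122}\right)^{4} - 27} = \sqrt{14884 - 27} = \sqrt{14857}$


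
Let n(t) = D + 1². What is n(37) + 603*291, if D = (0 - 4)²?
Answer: 175490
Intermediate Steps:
D = 16 (D = (-4)² = 16)
n(t) = 17 (n(t) = 16 + 1² = 16 + 1 = 17)
n(37) + 603*291 = 17 + 603*291 = 17 + 175473 = 175490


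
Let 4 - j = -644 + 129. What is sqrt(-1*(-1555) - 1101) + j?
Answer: 519 + sqrt(454) ≈ 540.31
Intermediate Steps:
j = 519 (j = 4 - (-644 + 129) = 4 - 1*(-515) = 4 + 515 = 519)
sqrt(-1*(-1555) - 1101) + j = sqrt(-1*(-1555) - 1101) + 519 = sqrt(1555 - 1101) + 519 = sqrt(454) + 519 = 519 + sqrt(454)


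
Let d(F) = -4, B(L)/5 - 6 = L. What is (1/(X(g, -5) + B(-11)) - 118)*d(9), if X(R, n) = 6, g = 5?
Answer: 8972/19 ≈ 472.21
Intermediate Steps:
B(L) = 30 + 5*L
(1/(X(g, -5) + B(-11)) - 118)*d(9) = (1/(6 + (30 + 5*(-11))) - 118)*(-4) = (1/(6 + (30 - 55)) - 118)*(-4) = (1/(6 - 25) - 118)*(-4) = (1/(-19) - 118)*(-4) = (-1/19 - 118)*(-4) = -2243/19*(-4) = 8972/19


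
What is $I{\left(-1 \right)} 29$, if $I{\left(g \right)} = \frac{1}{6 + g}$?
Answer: $\frac{29}{5} \approx 5.8$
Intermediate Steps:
$I{\left(-1 \right)} 29 = \frac{1}{6 - 1} \cdot 29 = \frac{1}{5} \cdot 29 = \frac{29}{5}$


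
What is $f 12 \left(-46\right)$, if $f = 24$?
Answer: $-13248$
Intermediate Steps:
$f 12 \left(-46\right) = 24 \cdot 12 \left(-46\right) = 288 \left(-46\right) = -13248$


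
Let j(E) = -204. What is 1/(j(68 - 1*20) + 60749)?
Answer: 1/60545 ≈ 1.6517e-5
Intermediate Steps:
1/(j(68 - 1*20) + 60749) = 1/(-204 + 60749) = 1/60545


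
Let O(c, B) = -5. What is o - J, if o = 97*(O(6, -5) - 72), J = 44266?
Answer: -51735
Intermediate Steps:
o = -7469 (o = 97*(-5 - 72) = 97*(-77) = -7469)
o - J = -7469 - 1*44266 = -7469 - 44266 = -51735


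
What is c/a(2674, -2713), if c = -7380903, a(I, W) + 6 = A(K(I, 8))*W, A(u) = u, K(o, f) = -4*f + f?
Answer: -2460301/21702 ≈ -113.37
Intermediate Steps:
K(o, f) = -3*f
a(I, W) = -6 - 24*W (a(I, W) = -6 + (-3*8)*W = -6 - 24*W)
c/a(2674, -2713) = -7380903/(-6 - 24*(-2713)) = -7380903/(-6 + 65112) = -7380903/65106 = -7380903*1/65106 = -2460301/21702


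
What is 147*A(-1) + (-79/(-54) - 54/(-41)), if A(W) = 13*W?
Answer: -4224799/2214 ≈ -1908.2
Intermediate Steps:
147*A(-1) + (-79/(-54) - 54/(-41)) = 147*(13*(-1)) + (-79/(-54) - 54/(-41)) = 147*(-13) + (-79*(-1/54) - 54*(-1/41)) = -1911 + (79/54 + 54/41) = -1911 + 6155/2214 = -4224799/2214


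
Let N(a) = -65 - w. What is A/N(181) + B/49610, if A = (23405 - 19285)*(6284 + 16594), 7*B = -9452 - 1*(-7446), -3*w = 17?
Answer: -24549565144667/15453515 ≈ -1.5886e+6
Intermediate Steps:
w = -17/3 (w = -⅓*17 = -17/3 ≈ -5.6667)
B = -2006/7 (B = (-9452 - 1*(-7446))/7 = (-9452 + 7446)/7 = (⅐)*(-2006) = -2006/7 ≈ -286.57)
N(a) = -178/3 (N(a) = -65 - 1*(-17/3) = -65 + 17/3 = -178/3)
A = 94257360 (A = 4120*22878 = 94257360)
A/N(181) + B/49610 = 94257360/(-178/3) - 2006/7/49610 = 94257360*(-3/178) - 2006/7*1/49610 = -141386040/89 - 1003/173635 = -24549565144667/15453515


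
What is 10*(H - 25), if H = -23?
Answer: -480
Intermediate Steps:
10*(H - 25) = 10*(-23 - 25) = 10*(-48) = -480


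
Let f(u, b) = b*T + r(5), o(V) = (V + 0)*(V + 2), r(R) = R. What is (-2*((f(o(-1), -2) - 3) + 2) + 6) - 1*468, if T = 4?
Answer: -454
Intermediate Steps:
o(V) = V*(2 + V)
f(u, b) = 5 + 4*b (f(u, b) = b*4 + 5 = 4*b + 5 = 5 + 4*b)
(-2*((f(o(-1), -2) - 3) + 2) + 6) - 1*468 = (-2*(((5 + 4*(-2)) - 3) + 2) + 6) - 1*468 = (-2*(((5 - 8) - 3) + 2) + 6) - 468 = (-2*((-3 - 3) + 2) + 6) - 468 = (-2*(-6 + 2) + 6) - 468 = (-2*(-4) + 6) - 468 = (8 + 6) - 468 = 14 - 468 = -454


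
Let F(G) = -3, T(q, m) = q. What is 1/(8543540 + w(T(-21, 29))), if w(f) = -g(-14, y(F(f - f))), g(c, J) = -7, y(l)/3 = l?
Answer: 1/8543547 ≈ 1.1705e-7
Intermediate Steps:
y(l) = 3*l
w(f) = 7 (w(f) = -1*(-7) = 7)
1/(8543540 + w(T(-21, 29))) = 1/(8543540 + 7) = 1/8543547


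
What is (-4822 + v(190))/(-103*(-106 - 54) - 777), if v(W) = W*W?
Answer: 31278/15703 ≈ 1.9918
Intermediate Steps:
v(W) = W**2
(-4822 + v(190))/(-103*(-106 - 54) - 777) = (-4822 + 190**2)/(-103*(-106 - 54) - 777) = (-4822 + 36100)/(-103*(-160) - 777) = 31278/(16480 - 777) = 31278/15703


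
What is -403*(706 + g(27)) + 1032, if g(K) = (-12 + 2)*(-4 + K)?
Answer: -190796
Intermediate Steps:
g(K) = 40 - 10*K (g(K) = -10*(-4 + K) = 40 - 10*K)
-403*(706 + g(27)) + 1032 = -403*(706 + (40 - 10*27)) + 1032 = -403*(706 + (40 - 270)) + 1032 = -403*(706 - 230) + 1032 = -403*476 + 1032 = -191828 + 1032 = -190796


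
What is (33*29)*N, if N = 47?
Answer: 44979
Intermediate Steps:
(33*29)*N = (33*29)*47 = 957*47 = 44979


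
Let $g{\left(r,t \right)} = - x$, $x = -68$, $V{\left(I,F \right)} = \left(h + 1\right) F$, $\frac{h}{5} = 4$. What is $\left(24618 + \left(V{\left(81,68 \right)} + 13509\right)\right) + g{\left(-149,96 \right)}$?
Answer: $39623$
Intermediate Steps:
$h = 20$ ($h = 5 \cdot 4 = 20$)
$V{\left(I,F \right)} = 21 F$ ($V{\left(I,F \right)} = \left(20 + 1\right) F = 21 F$)
$g{\left(r,t \right)} = 68$ ($g{\left(r,t \right)} = \left(-1\right) \left(-68\right) = 68$)
$\left(24618 + \left(V{\left(81,68 \right)} + 13509\right)\right) + g{\left(-149,96 \right)} = \left(24618 + \left(21 \cdot 68 + 13509\right)\right) + 68 = \left(24618 + \left(1428 + 13509\right)\right) + 68 = \left(24618 + 14937\right) + 68 = 39555 + 68 = 39623$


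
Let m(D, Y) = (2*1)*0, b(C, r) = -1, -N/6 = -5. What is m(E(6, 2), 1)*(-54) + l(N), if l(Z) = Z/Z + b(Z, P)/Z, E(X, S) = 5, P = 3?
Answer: 29/30 ≈ 0.96667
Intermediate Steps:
N = 30 (N = -6*(-5) = 30)
m(D, Y) = 0 (m(D, Y) = 2*0 = 0)
l(Z) = 1 - 1/Z (l(Z) = Z/Z - 1/Z = 1 - 1/Z)
m(E(6, 2), 1)*(-54) + l(N) = 0*(-54) + (-1 + 30)/30 = 0 + (1/30)*29 = 0 + 29/30 = 29/30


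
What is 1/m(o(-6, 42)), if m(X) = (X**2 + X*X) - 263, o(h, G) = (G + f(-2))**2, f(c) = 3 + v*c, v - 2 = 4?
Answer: 1/2371579 ≈ 4.2166e-7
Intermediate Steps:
v = 6 (v = 2 + 4 = 6)
f(c) = 3 + 6*c
o(h, G) = (-9 + G)**2 (o(h, G) = (G + (3 + 6*(-2)))**2 = (G + (3 - 12))**2 = (G - 9)**2 = (-9 + G)**2)
m(X) = -263 + 2*X**2 (m(X) = (X**2 + X**2) - 263 = 2*X**2 - 263 = -263 + 2*X**2)
1/m(o(-6, 42)) = 1/(-263 + 2*((-9 + 42)**2)**2) = 1/(-263 + 2*(33**2)**2) = 1/(-263 + 2*1089**2) = 1/(-263 + 2*1185921) = 1/(-263 + 2371842) = 1/2371579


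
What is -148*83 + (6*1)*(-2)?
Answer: -12296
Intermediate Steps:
-148*83 + (6*1)*(-2) = -12284 + 6*(-2) = -12284 - 12 = -12296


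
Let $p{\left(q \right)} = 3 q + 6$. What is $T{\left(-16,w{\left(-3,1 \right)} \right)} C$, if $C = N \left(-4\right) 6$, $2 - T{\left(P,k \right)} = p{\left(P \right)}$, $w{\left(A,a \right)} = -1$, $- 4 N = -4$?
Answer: $-1056$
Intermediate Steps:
$N = 1$ ($N = \left(- \frac{1}{4}\right) \left(-4\right) = 1$)
$p{\left(q \right)} = 6 + 3 q$
$T{\left(P,k \right)} = -4 - 3 P$ ($T{\left(P,k \right)} = 2 - \left(6 + 3 P\right) = -4 - 3 P$)
$C = -24$ ($C = 1 \left(-4\right) 6 = \left(-4\right) 6 = -24$)
$T{\left(-16,w{\left(-3,1 \right)} \right)} C = \left(-4 - -48\right) \left(-24\right) = \left(-4 + 48\right) \left(-24\right) = 44 \left(-24\right) = -1056$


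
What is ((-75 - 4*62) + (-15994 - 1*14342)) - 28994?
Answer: -59653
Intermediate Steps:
((-75 - 4*62) + (-15994 - 1*14342)) - 28994 = ((-75 - 248) + (-15994 - 14342)) - 28994 = (-323 - 30336) - 28994 = -30659 - 28994 = -59653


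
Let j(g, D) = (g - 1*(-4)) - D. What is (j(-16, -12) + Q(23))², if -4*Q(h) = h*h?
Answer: 279841/16 ≈ 17490.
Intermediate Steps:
Q(h) = -h²/4 (Q(h) = -h*h/4 = -h²/4)
j(g, D) = 4 + g - D (j(g, D) = (g + 4) - D = (4 + g) - D = 4 + g - D)
(j(-16, -12) + Q(23))² = ((4 - 16 - 1*(-12)) - ¼*23²)² = ((4 - 16 + 12) - ¼*529)² = (0 - 529/4)² = (-529/4)² = 279841/16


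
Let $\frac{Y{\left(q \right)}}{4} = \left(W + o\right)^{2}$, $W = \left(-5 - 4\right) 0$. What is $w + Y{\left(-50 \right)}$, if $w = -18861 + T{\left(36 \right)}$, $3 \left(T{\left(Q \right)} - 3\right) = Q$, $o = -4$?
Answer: $-18782$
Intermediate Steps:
$T{\left(Q \right)} = 3 + \frac{Q}{3}$
$W = 0$ ($W = \left(-9\right) 0 = 0$)
$Y{\left(q \right)} = 64$ ($Y{\left(q \right)} = 4 \left(0 - 4\right)^{2} = 4 \left(-4\right)^{2} = 4 \cdot 16 = 64$)
$w = -18846$ ($w = -18861 + \left(3 + \frac{1}{3} \cdot 36\right) = -18861 + \left(3 + 12\right) = -18861 + 15 = -18846$)
$w + Y{\left(-50 \right)} = -18846 + 64 = -18782$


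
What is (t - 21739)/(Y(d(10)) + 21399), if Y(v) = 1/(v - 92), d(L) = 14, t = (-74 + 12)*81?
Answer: -2087358/1669121 ≈ -1.2506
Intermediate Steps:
t = -5022 (t = -62*81 = -5022)
Y(v) = 1/(-92 + v)
(t - 21739)/(Y(d(10)) + 21399) = (-5022 - 21739)/(1/(-92 + 14) + 21399) = -26761/(1/(-78) + 21399) = -26761/(-1/78 + 21399) = -26761/1669121/78 = -26761*78/1669121 = -2087358/1669121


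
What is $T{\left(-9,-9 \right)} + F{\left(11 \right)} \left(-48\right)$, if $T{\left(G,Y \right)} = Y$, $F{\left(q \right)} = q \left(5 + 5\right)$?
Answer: $-5289$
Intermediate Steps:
$F{\left(q \right)} = 10 q$ ($F{\left(q \right)} = q 10 = 10 q$)
$T{\left(-9,-9 \right)} + F{\left(11 \right)} \left(-48\right) = -9 + 10 \cdot 11 \left(-48\right) = -9 + 110 \left(-48\right) = -9 - 5280 = -5289$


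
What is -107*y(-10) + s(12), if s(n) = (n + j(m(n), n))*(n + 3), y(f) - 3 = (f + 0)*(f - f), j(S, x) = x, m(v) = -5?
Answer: 39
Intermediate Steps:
y(f) = 3 (y(f) = 3 + (f + 0)*(f - f) = 3 + f*0 = 3 + 0 = 3)
s(n) = 2*n*(3 + n) (s(n) = (n + n)*(n + 3) = (2*n)*(3 + n) = 2*n*(3 + n))
-107*y(-10) + s(12) = -107*3 + 2*12*(3 + 12) = -321 + 2*12*15 = -321 + 360 = 39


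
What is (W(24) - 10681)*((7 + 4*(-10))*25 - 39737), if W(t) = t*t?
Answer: 409879010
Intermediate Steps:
W(t) = t²
(W(24) - 10681)*((7 + 4*(-10))*25 - 39737) = (24² - 10681)*((7 + 4*(-10))*25 - 39737) = (576 - 10681)*((7 - 40)*25 - 39737) = -10105*(-33*25 - 39737) = -10105*(-825 - 39737) = -10105*(-40562) = 409879010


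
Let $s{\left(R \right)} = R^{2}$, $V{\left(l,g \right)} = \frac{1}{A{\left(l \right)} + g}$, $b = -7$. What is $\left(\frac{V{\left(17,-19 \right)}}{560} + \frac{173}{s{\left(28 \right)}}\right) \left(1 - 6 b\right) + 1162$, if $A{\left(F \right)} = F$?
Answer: $\frac{9184169}{7840} \approx 1171.4$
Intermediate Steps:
$V{\left(l,g \right)} = \frac{1}{g + l}$ ($V{\left(l,g \right)} = \frac{1}{l + g} = \frac{1}{g + l}$)
$\left(\frac{V{\left(17,-19 \right)}}{560} + \frac{173}{s{\left(28 \right)}}\right) \left(1 - 6 b\right) + 1162 = \left(\frac{1}{\left(-19 + 17\right) 560} + \frac{173}{28^{2}}\right) \left(1 - -42\right) + 1162 = \left(\frac{1}{-2} \cdot \frac{1}{560} + \frac{173}{784}\right) \left(1 + 42\right) + 1162 = \left(\left(- \frac{1}{2}\right) \frac{1}{560} + 173 \cdot \frac{1}{784}\right) 43 + 1162 = \left(- \frac{1}{1120} + \frac{173}{784}\right) 43 + 1162 = \frac{1723}{7840} \cdot 43 + 1162 = \frac{74089}{7840} + 1162 = \frac{9184169}{7840}$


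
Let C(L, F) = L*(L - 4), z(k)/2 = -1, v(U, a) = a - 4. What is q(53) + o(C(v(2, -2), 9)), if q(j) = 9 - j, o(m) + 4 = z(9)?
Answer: -50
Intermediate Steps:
v(U, a) = -4 + a
z(k) = -2 (z(k) = 2*(-1) = -2)
C(L, F) = L*(-4 + L)
o(m) = -6 (o(m) = -4 - 2 = -6)
q(53) + o(C(v(2, -2), 9)) = (9 - 1*53) - 6 = (9 - 53) - 6 = -44 - 6 = -50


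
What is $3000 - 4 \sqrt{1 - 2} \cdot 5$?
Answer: $- 60000 i \approx - 60000.0 i$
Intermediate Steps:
$3000 - 4 \sqrt{1 - 2} \cdot 5 = 3000 - 4 \sqrt{-1} \cdot 5 = 3000 - 4 i 5 = 3000 \left(- 20 i\right) = - 60000 i$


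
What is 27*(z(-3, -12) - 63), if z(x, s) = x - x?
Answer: -1701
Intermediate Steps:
z(x, s) = 0
27*(z(-3, -12) - 63) = 27*(0 - 63) = 27*(-63) = -1701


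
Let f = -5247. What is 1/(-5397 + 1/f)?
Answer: -5247/28318060 ≈ -0.00018529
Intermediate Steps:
1/(-5397 + 1/f) = 1/(-5397 + 1/(-5247)) = 1/(-5397 - 1/5247) = 1/(-28318060/5247) = -5247/28318060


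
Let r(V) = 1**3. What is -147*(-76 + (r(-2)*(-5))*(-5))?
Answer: 7497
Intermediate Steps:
r(V) = 1
-147*(-76 + (r(-2)*(-5))*(-5)) = -147*(-76 + (1*(-5))*(-5)) = -147*(-76 - 5*(-5)) = -147*(-76 + 25) = -147*(-51) = 7497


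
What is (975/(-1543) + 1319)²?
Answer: 4138140514564/2380849 ≈ 1.7381e+6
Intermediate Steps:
(975/(-1543) + 1319)² = (975*(-1/1543) + 1319)² = (-975/1543 + 1319)² = (2034242/1543)² = 4138140514564/2380849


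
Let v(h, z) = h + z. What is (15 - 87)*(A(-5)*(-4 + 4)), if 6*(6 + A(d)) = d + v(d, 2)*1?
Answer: 0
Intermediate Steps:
A(d) = -17/3 + d/3 (A(d) = -6 + (d + (d + 2)*1)/6 = -6 + (d + (2 + d)*1)/6 = -6 + (d + (2 + d))/6 = -6 + (2 + 2*d)/6 = -6 + (1/3 + d/3) = -17/3 + d/3)
(15 - 87)*(A(-5)*(-4 + 4)) = (15 - 87)*((-17/3 + (1/3)*(-5))*(-4 + 4)) = -72*(-17/3 - 5/3)*0 = -(-528)*0 = -72*0 = 0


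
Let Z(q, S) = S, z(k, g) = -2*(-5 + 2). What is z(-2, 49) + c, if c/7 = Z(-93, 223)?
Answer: 1567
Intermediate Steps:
z(k, g) = 6 (z(k, g) = -2*(-3) = 6)
c = 1561 (c = 7*223 = 1561)
z(-2, 49) + c = 6 + 1561 = 1567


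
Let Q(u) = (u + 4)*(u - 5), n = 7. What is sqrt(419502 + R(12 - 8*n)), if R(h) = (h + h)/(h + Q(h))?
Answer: 2*sqrt(24062736961)/479 ≈ 647.69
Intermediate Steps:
Q(u) = (-5 + u)*(4 + u) (Q(u) = (4 + u)*(-5 + u) = (-5 + u)*(4 + u))
R(h) = 2*h/(-20 + h**2) (R(h) = (h + h)/(h + (-20 + h**2 - h)) = (2*h)/(-20 + h**2) = 2*h/(-20 + h**2))
sqrt(419502 + R(12 - 8*n)) = sqrt(419502 + 2*(12 - 8*7)/(-20 + (12 - 8*7)**2)) = sqrt(419502 + 2*(12 - 56)/(-20 + (12 - 56)**2)) = sqrt(419502 + 2*(-44)/(-20 + (-44)**2)) = sqrt(419502 + 2*(-44)/(-20 + 1936)) = sqrt(419502 + 2*(-44)/1916) = sqrt(419502 + 2*(-44)*(1/1916)) = sqrt(419502 - 22/479) = sqrt(200941436/479) = 2*sqrt(24062736961)/479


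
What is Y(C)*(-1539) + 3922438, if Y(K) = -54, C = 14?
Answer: 4005544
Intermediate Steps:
Y(C)*(-1539) + 3922438 = -54*(-1539) + 3922438 = 83106 + 3922438 = 4005544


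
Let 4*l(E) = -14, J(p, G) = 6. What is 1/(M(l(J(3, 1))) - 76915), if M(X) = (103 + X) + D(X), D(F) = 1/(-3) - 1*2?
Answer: -6/460907 ≈ -1.3018e-5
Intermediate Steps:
D(F) = -7/3 (D(F) = -1/3 - 2 = -7/3)
l(E) = -7/2 (l(E) = (1/4)*(-14) = -7/2)
M(X) = 302/3 + X (M(X) = (103 + X) - 7/3 = 302/3 + X)
1/(M(l(J(3, 1))) - 76915) = 1/((302/3 - 7/2) - 76915) = 1/(583/6 - 76915) = 1/(-460907/6) = -6/460907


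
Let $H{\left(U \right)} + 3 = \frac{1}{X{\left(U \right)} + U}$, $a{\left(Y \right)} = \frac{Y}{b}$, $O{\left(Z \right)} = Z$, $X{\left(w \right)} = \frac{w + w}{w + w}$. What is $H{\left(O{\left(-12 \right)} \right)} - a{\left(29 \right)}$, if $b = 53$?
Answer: $- \frac{2121}{583} \approx -3.6381$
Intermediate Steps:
$X{\left(w \right)} = 1$ ($X{\left(w \right)} = \frac{2 w}{2 w} = 2 w \frac{1}{2 w} = 1$)
$a{\left(Y \right)} = \frac{Y}{53}$
$H{\left(U \right)} = -3 + \frac{1}{1 + U}$
$H{\left(O{\left(-12 \right)} \right)} - a{\left(29 \right)} = \frac{-2 - -36}{1 - 12} - \frac{1}{53} \cdot 29 = \frac{-2 + 36}{-11} - \frac{29}{53} = \left(- \frac{1}{11}\right) 34 - \frac{29}{53} = - \frac{34}{11} - \frac{29}{53} = - \frac{2121}{583}$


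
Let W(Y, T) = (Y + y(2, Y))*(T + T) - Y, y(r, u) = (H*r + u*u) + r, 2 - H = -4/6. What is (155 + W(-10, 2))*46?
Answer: 76498/3 ≈ 25499.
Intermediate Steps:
H = 8/3 (H = 2 - (-4)/6 = 2 - 1*(-⅔) = 2 + ⅔ = 8/3 ≈ 2.6667)
y(r, u) = u² + 11*r/3 (y(r, u) = (8*r/3 + u*u) + r = (8*r/3 + u²) + r = (u² + 8*r/3) + r = u² + 11*r/3)
W(Y, T) = -Y + 2*T*(22/3 + Y + Y²) (W(Y, T) = (Y + (Y² + (11/3)*2))*(T + T) - Y = (Y + (Y² + 22/3))*(2*T) - Y = (Y + (22/3 + Y²))*(2*T) - Y = (22/3 + Y + Y²)*(2*T) - Y = 2*T*(22/3 + Y + Y²) - Y = -Y + 2*T*(22/3 + Y + Y²))
(155 + W(-10, 2))*46 = (155 + (-1*(-10) + (44/3)*2 + 2*2*(-10) + 2*2*(-10)²))*46 = (155 + (10 + 88/3 - 40 + 2*2*100))*46 = (155 + (10 + 88/3 - 40 + 400))*46 = (155 + 1198/3)*46 = (1663/3)*46 = 76498/3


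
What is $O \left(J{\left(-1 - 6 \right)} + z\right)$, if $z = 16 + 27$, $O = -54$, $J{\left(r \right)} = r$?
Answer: $-1944$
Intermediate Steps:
$z = 43$
$O \left(J{\left(-1 - 6 \right)} + z\right) = - 54 \left(\left(-1 - 6\right) + 43\right) = - 54 \left(-7 + 43\right) = \left(-54\right) 36 = -1944$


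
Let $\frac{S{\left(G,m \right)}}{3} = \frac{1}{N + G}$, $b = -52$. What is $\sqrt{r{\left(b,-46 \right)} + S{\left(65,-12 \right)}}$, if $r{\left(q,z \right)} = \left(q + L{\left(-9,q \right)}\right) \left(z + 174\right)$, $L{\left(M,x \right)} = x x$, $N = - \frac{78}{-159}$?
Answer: $\frac{\sqrt{454412496265}}{1157} \approx 582.63$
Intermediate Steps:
$N = \frac{26}{53}$ ($N = \left(-78\right) \left(- \frac{1}{159}\right) = \frac{26}{53} \approx 0.49057$)
$L{\left(M,x \right)} = x^{2}$
$r{\left(q,z \right)} = \left(174 + z\right) \left(q + q^{2}\right)$ ($r{\left(q,z \right)} = \left(q + q^{2}\right) \left(z + 174\right) = \left(q + q^{2}\right) \left(174 + z\right) = \left(174 + z\right) \left(q + q^{2}\right)$)
$S{\left(G,m \right)} = \frac{3}{\frac{26}{53} + G}$
$\sqrt{r{\left(b,-46 \right)} + S{\left(65,-12 \right)}} = \sqrt{- 52 \left(174 - 46 + 174 \left(-52\right) - -2392\right) + \frac{159}{26 + 53 \cdot 65}} = \sqrt{- 52 \left(174 - 46 - 9048 + 2392\right) + \frac{159}{26 + 3445}} = \sqrt{\left(-52\right) \left(-6528\right) + \frac{159}{3471}} = \sqrt{339456 + 159 \cdot \frac{1}{3471}} = \sqrt{339456 + \frac{53}{1157}} = \sqrt{\frac{392750645}{1157}} = \frac{\sqrt{454412496265}}{1157}$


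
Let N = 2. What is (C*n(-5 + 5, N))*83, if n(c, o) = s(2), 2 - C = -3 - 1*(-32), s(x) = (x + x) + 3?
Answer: -15687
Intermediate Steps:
s(x) = 3 + 2*x (s(x) = 2*x + 3 = 3 + 2*x)
C = -27 (C = 2 - (-3 - 1*(-32)) = 2 - (-3 + 32) = 2 - 1*29 = 2 - 29 = -27)
n(c, o) = 7 (n(c, o) = 3 + 2*2 = 3 + 4 = 7)
(C*n(-5 + 5, N))*83 = -27*7*83 = -189*83 = -15687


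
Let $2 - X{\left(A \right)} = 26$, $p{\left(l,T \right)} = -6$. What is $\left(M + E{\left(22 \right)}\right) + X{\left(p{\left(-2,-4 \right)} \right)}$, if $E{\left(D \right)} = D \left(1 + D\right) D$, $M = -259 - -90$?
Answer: $10939$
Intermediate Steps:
$M = -169$ ($M = -259 + 90 = -169$)
$X{\left(A \right)} = -24$ ($X{\left(A \right)} = 2 - 26 = -24$)
$E{\left(D \right)} = D^{2} \left(1 + D\right)$
$\left(M + E{\left(22 \right)}\right) + X{\left(p{\left(-2,-4 \right)} \right)} = \left(-169 + 22^{2} \left(1 + 22\right)\right) - 24 = \left(-169 + 484 \cdot 23\right) - 24 = \left(-169 + 11132\right) - 24 = 10963 - 24 = 10939$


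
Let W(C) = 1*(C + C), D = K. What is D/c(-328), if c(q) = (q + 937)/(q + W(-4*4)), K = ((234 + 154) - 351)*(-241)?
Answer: 1070040/203 ≈ 5271.1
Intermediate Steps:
K = -8917 (K = (388 - 351)*(-241) = 37*(-241) = -8917)
D = -8917
W(C) = 2*C (W(C) = 1*(2*C) = 2*C)
c(q) = (937 + q)/(-32 + q) (c(q) = (q + 937)/(q + 2*(-4*4)) = (937 + q)/(q + 2*(-16)) = (937 + q)/(q - 32) = (937 + q)/(-32 + q))
D/c(-328) = -8917*(-32 - 328)/(937 - 328) = -8917/(609/(-360)) = -8917/((-1/360*609)) = -8917/(-203/120) = -8917*(-120/203) = 1070040/203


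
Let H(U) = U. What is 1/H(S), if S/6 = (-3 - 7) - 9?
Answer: -1/114 ≈ -0.0087719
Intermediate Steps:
S = -114 (S = 6*((-3 - 7) - 9) = 6*(-10 - 9) = 6*(-19) = -114)
1/H(S) = 1/(-114) = -1/114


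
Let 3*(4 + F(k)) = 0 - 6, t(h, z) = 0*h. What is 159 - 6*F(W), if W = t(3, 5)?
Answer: 195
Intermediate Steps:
t(h, z) = 0
W = 0
F(k) = -6 (F(k) = -4 + (0 - 6)/3 = -4 + (1/3)*(-6) = -4 - 2 = -6)
159 - 6*F(W) = 159 - 6*(-6) = 159 + 36 = 195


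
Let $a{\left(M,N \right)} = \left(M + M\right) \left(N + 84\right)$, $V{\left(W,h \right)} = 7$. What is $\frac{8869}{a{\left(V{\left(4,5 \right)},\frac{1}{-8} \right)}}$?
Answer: $\frac{5068}{671} \approx 7.5529$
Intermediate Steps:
$a{\left(M,N \right)} = 2 M \left(84 + N\right)$
$\frac{8869}{a{\left(V{\left(4,5 \right)},\frac{1}{-8} \right)}} = \frac{8869}{2 \cdot 7 \left(84 + \frac{1}{-8}\right)} = \frac{8869}{2 \cdot 7 \left(84 - \frac{1}{8}\right)} = \frac{8869}{2 \cdot 7 \cdot \frac{671}{8}} = \frac{8869}{\frac{4697}{4}} = 8869 \cdot \frac{4}{4697} = \frac{5068}{671}$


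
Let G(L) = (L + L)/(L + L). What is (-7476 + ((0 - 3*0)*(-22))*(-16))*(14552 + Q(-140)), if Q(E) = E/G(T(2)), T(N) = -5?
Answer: -107744112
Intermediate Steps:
G(L) = 1 (G(L) = (2*L)/((2*L)) = (2*L)*(1/(2*L)) = 1)
Q(E) = E (Q(E) = E/1 = E*1 = E)
(-7476 + ((0 - 3*0)*(-22))*(-16))*(14552 + Q(-140)) = (-7476 + ((0 - 3*0)*(-22))*(-16))*(14552 - 140) = (-7476 + ((0 + 0)*(-22))*(-16))*14412 = (-7476 + (0*(-22))*(-16))*14412 = (-7476 + 0*(-16))*14412 = (-7476 + 0)*14412 = -7476*14412 = -107744112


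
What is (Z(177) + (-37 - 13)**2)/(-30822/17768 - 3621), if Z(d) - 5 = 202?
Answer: -24048988/32184375 ≈ -0.74723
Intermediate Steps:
Z(d) = 207 (Z(d) = 5 + 202 = 207)
(Z(177) + (-37 - 13)**2)/(-30822/17768 - 3621) = (207 + (-37 - 13)**2)/(-30822/17768 - 3621) = (207 + (-50)**2)/(-30822*1/17768 - 3621) = (207 + 2500)/(-15411/8884 - 3621) = 2707/(-32184375/8884) = 2707*(-8884/32184375) = -24048988/32184375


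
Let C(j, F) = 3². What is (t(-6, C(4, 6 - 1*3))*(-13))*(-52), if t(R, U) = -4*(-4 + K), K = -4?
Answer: 21632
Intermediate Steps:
C(j, F) = 9
t(R, U) = 32 (t(R, U) = -4*(-4 - 4) = -4*(-8) = 32)
(t(-6, C(4, 6 - 1*3))*(-13))*(-52) = (32*(-13))*(-52) = -416*(-52) = 21632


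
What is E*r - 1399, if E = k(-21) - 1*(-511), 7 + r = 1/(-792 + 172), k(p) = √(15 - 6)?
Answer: -1549327/310 ≈ -4997.8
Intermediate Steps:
k(p) = 3 (k(p) = √9 = 3)
r = -4341/620 (r = -7 + 1/(-792 + 172) = -7 + 1/(-620) = -7 - 1/620 = -4341/620 ≈ -7.0016)
E = 514 (E = 3 - 1*(-511) = 3 + 511 = 514)
E*r - 1399 = 514*(-4341/620) - 1399 = -1115637/310 - 1399 = -1549327/310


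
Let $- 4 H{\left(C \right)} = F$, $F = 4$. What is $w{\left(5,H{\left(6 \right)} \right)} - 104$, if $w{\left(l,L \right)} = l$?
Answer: $-99$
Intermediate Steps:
$H{\left(C \right)} = -1$ ($H{\left(C \right)} = \left(- \frac{1}{4}\right) 4 = -1$)
$w{\left(5,H{\left(6 \right)} \right)} - 104 = 5 - 104 = -99$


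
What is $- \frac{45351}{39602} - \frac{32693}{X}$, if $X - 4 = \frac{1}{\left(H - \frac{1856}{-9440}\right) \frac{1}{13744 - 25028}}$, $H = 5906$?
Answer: $- \frac{80570408073705}{5149012438} \approx -15648.0$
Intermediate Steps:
$X = \frac{130019}{62226}$ ($X = 4 + \frac{1}{\left(5906 - \frac{1856}{-9440}\right) \frac{1}{13744 - 25028}} = 4 + \frac{1}{\left(5906 - - \frac{58}{295}\right) \frac{1}{-11284}} = 4 + \frac{1}{\left(5906 + \frac{58}{295}\right) \left(- \frac{1}{11284}\right)} = 4 + \frac{1}{\frac{1742328}{295} \left(- \frac{1}{11284}\right)} = 4 + \frac{1}{- \frac{62226}{118885}} = 4 - \frac{118885}{62226} = \frac{130019}{62226} \approx 2.0895$)
$- \frac{45351}{39602} - \frac{32693}{X} = - \frac{45351}{39602} - \frac{32693}{\frac{130019}{62226}} = \left(-45351\right) \frac{1}{39602} - \frac{2034354618}{130019} = - \frac{45351}{39602} - \frac{2034354618}{130019} = - \frac{80570408073705}{5149012438}$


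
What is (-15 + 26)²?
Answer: 121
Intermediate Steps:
(-15 + 26)² = 11² = 121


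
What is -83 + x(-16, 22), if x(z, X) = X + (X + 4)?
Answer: -35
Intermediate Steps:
x(z, X) = 4 + 2*X (x(z, X) = X + (4 + X) = 4 + 2*X)
-83 + x(-16, 22) = -83 + (4 + 2*22) = -83 + (4 + 44) = -83 + 48 = -35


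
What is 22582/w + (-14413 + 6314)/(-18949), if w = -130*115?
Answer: -21916162/20234825 ≈ -1.0831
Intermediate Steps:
w = -14950
22582/w + (-14413 + 6314)/(-18949) = 22582/(-14950) + (-14413 + 6314)/(-18949) = 22582*(-1/14950) - 8099*(-1/18949) = -11291/7475 + 1157/2707 = -21916162/20234825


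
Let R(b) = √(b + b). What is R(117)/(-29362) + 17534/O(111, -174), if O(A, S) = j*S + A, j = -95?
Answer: 17534/16641 - 3*√26/29362 ≈ 1.0531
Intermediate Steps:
O(A, S) = A - 95*S (O(A, S) = -95*S + A = A - 95*S)
R(b) = √2*√b (R(b) = √(2*b) = √2*√b)
R(117)/(-29362) + 17534/O(111, -174) = (√2*√117)/(-29362) + 17534/(111 - 95*(-174)) = (√2*(3*√13))*(-1/29362) + 17534/(111 + 16530) = (3*√26)*(-1/29362) + 17534/16641 = -3*√26/29362 + 17534*(1/16641) = -3*√26/29362 + 17534/16641 = 17534/16641 - 3*√26/29362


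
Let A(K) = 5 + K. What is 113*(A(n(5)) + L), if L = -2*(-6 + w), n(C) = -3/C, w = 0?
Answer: 9266/5 ≈ 1853.2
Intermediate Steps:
L = 12 (L = -2*(-6 + 0) = -2*(-6) = 12)
113*(A(n(5)) + L) = 113*((5 - 3/5) + 12) = 113*((5 - 3*⅕) + 12) = 113*((5 - ⅗) + 12) = 113*(22/5 + 12) = 113*(82/5) = 9266/5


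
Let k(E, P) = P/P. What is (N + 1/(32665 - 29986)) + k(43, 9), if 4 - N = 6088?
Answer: -16296356/2679 ≈ -6083.0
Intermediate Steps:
N = -6084 (N = 4 - 1*6088 = 4 - 6088 = -6084)
k(E, P) = 1
(N + 1/(32665 - 29986)) + k(43, 9) = (-6084 + 1/(32665 - 29986)) + 1 = (-6084 + 1/2679) + 1 = -16299035/2679 + 1 = -16296356/2679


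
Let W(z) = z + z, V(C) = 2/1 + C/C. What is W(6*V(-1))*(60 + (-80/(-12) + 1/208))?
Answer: 124809/52 ≈ 2400.2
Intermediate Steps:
V(C) = 3 (V(C) = 2*1 + 1 = 2 + 1 = 3)
W(z) = 2*z
W(6*V(-1))*(60 + (-80/(-12) + 1/208)) = (2*(6*3))*(60 + (-80/(-12) + 1/208)) = (2*18)*(60 + (-80*(-1/12) + 1*(1/208))) = 36*(60 + (20/3 + 1/208)) = 36*(60 + 4163/624) = 36*(41603/624) = 124809/52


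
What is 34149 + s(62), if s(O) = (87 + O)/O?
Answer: 2117387/62 ≈ 34151.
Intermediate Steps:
s(O) = (87 + O)/O
34149 + s(62) = 34149 + (87 + 62)/62 = 34149 + (1/62)*149 = 34149 + 149/62 = 2117387/62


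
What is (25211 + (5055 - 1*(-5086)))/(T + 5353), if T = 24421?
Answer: 17676/14887 ≈ 1.1873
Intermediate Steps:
(25211 + (5055 - 1*(-5086)))/(T + 5353) = (25211 + (5055 - 1*(-5086)))/(24421 + 5353) = (25211 + (5055 + 5086))/29774 = (25211 + 10141)*(1/29774) = 35352*(1/29774) = 17676/14887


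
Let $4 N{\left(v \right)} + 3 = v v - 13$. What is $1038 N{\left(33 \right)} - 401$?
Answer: $\frac{556085}{2} \approx 2.7804 \cdot 10^{5}$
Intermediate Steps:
$N{\left(v \right)} = -4 + \frac{v^{2}}{4}$ ($N{\left(v \right)} = - \frac{3}{4} + \frac{v v - 13}{4} = - \frac{3}{4} + \frac{v^{2} - 13}{4} = - \frac{3}{4} + \frac{-13 + v^{2}}{4} = - \frac{3}{4} + \left(- \frac{13}{4} + \frac{v^{2}}{4}\right) = -4 + \frac{v^{2}}{4}$)
$1038 N{\left(33 \right)} - 401 = 1038 \left(-4 + \frac{33^{2}}{4}\right) - 401 = 1038 \left(-4 + \frac{1}{4} \cdot 1089\right) - 401 = 1038 \left(-4 + \frac{1089}{4}\right) - 401 = 1038 \cdot \frac{1073}{4} - 401 = \frac{556887}{2} - 401 = \frac{556085}{2}$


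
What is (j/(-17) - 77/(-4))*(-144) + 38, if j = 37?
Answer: -41150/17 ≈ -2420.6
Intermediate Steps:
(j/(-17) - 77/(-4))*(-144) + 38 = (37/(-17) - 77/(-4))*(-144) + 38 = (37*(-1/17) - 77*(-¼))*(-144) + 38 = (-37/17 + 77/4)*(-144) + 38 = (1161/68)*(-144) + 38 = -41796/17 + 38 = -41150/17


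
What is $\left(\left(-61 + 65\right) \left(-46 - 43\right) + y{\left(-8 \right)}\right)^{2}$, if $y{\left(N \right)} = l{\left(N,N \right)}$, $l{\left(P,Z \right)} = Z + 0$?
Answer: $132496$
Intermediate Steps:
$l{\left(P,Z \right)} = Z$
$y{\left(N \right)} = N$
$\left(\left(-61 + 65\right) \left(-46 - 43\right) + y{\left(-8 \right)}\right)^{2} = \left(\left(-61 + 65\right) \left(-46 - 43\right) - 8\right)^{2} = \left(4 \left(-89\right) - 8\right)^{2} = \left(-356 - 8\right)^{2} = \left(-364\right)^{2} = 132496$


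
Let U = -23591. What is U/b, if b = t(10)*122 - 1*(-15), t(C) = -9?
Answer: 23591/1083 ≈ 21.783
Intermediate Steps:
b = -1083 (b = -9*122 - 1*(-15) = -1098 + 15 = -1083)
U/b = -23591/(-1083) = -23591*(-1/1083) = 23591/1083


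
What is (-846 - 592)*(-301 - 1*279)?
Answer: 834040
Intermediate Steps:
(-846 - 592)*(-301 - 1*279) = -1438*(-301 - 279) = -1438*(-580) = 834040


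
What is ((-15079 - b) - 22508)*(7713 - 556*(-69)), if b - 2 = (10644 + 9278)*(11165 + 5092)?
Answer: -14924780012811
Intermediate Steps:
b = 323871956 (b = 2 + (10644 + 9278)*(11165 + 5092) = 2 + 19922*16257 = 2 + 323871954 = 323871956)
((-15079 - b) - 22508)*(7713 - 556*(-69)) = ((-15079 - 1*323871956) - 22508)*(7713 - 556*(-69)) = ((-15079 - 323871956) - 22508)*(7713 + 38364) = (-323887035 - 22508)*46077 = -323909543*46077 = -14924780012811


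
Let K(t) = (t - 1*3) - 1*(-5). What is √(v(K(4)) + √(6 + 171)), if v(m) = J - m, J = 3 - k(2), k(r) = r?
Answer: √(-5 + √177) ≈ 2.8817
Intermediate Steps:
J = 1 (J = 3 - 1*2 = 3 - 2 = 1)
K(t) = 2 + t (K(t) = (t - 3) + 5 = (-3 + t) + 5 = 2 + t)
v(m) = 1 - m
√(v(K(4)) + √(6 + 171)) = √((1 - (2 + 4)) + √(6 + 171)) = √((1 - 1*6) + √177) = √((1 - 6) + √177) = √(-5 + √177)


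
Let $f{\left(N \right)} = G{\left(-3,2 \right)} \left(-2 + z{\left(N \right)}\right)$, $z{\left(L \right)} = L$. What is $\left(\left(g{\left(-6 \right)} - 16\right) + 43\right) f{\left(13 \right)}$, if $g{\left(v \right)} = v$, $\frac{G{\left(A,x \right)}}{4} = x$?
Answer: $1848$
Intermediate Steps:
$G{\left(A,x \right)} = 4 x$
$f{\left(N \right)} = -16 + 8 N$ ($f{\left(N \right)} = 4 \cdot 2 \left(-2 + N\right) = 8 \left(-2 + N\right) = -16 + 8 N$)
$\left(\left(g{\left(-6 \right)} - 16\right) + 43\right) f{\left(13 \right)} = \left(\left(-6 - 16\right) + 43\right) \left(-16 + 8 \cdot 13\right) = \left(-22 + 43\right) \left(-16 + 104\right) = 21 \cdot 88 = 1848$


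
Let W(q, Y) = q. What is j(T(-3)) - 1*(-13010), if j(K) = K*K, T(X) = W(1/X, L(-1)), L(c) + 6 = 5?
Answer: 117091/9 ≈ 13010.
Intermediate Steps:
L(c) = -1 (L(c) = -6 + 5 = -1)
T(X) = 1/X
j(K) = K**2
j(T(-3)) - 1*(-13010) = (1/(-3))**2 - 1*(-13010) = (-1/3)**2 + 13010 = 1/9 + 13010 = 117091/9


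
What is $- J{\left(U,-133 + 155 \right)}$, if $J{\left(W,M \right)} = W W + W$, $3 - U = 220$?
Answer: $-46872$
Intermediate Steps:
$U = -217$ ($U = 3 - 220 = -217$)
$J{\left(W,M \right)} = W + W^{2}$ ($J{\left(W,M \right)} = W^{2} + W = W + W^{2}$)
$- J{\left(U,-133 + 155 \right)} = - \left(-217\right) \left(1 - 217\right) = - \left(-217\right) \left(-216\right) = \left(-1\right) 46872 = -46872$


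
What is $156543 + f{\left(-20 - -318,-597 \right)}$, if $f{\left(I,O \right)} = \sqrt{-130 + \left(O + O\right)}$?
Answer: $156543 + 2 i \sqrt{331} \approx 1.5654 \cdot 10^{5} + 36.387 i$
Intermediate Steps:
$f{\left(I,O \right)} = \sqrt{-130 + 2 O}$
$156543 + f{\left(-20 - -318,-597 \right)} = 156543 + \sqrt{-130 + 2 \left(-597\right)} = 156543 + \sqrt{-130 - 1194} = 156543 + \sqrt{-1324} = 156543 + 2 i \sqrt{331}$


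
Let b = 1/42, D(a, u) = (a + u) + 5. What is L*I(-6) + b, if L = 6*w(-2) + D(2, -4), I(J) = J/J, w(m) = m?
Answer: -377/42 ≈ -8.9762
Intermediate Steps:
I(J) = 1
D(a, u) = 5 + a + u
L = -9 (L = 6*(-2) + (5 + 2 - 4) = -12 + 3 = -9)
b = 1/42 ≈ 0.023810
L*I(-6) + b = -9*1 + 1/42 = -9 + 1/42 = -377/42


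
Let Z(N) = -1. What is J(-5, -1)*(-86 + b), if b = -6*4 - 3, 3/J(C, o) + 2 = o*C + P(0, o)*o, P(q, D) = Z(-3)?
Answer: -339/4 ≈ -84.750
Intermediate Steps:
P(q, D) = -1
J(C, o) = 3/(-2 - o + C*o) (J(C, o) = 3/(-2 + (o*C - o)) = 3/(-2 + (C*o - o)) = 3/(-2 + (-o + C*o)) = 3/(-2 - o + C*o))
b = -27 (b = -24 - 3 = -27)
J(-5, -1)*(-86 + b) = (3/(-2 - 1*(-1) - 5*(-1)))*(-86 - 27) = (3/(-2 + 1 + 5))*(-113) = (3/4)*(-113) = (3*(¼))*(-113) = (¾)*(-113) = -339/4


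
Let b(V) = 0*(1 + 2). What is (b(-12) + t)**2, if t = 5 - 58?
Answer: 2809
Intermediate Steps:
t = -53
b(V) = 0 (b(V) = 0*3 = 0)
(b(-12) + t)**2 = (0 - 53)**2 = (-53)**2 = 2809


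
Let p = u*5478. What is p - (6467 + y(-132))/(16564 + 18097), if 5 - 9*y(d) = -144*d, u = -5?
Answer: -8544322310/311949 ≈ -27390.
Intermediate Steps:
p = -27390 (p = -5*5478 = -27390)
y(d) = 5/9 + 16*d (y(d) = 5/9 - (-16)*d = 5/9 + 16*d)
p - (6467 + y(-132))/(16564 + 18097) = -27390 - (6467 + (5/9 + 16*(-132)))/(16564 + 18097) = -27390 - (6467 + (5/9 - 2112))/34661 = -27390 - (6467 - 19003/9)/34661 = -27390 - 39200/(9*34661) = -27390 - 1*39200/311949 = -27390 - 39200/311949 = -8544322310/311949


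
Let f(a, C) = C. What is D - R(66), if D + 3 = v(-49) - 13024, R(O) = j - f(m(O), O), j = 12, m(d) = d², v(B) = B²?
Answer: -10572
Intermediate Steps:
R(O) = 12 - O
D = -10626 (D = -3 + ((-49)² - 13024) = -3 + (2401 - 13024) = -3 - 10623 = -10626)
D - R(66) = -10626 - (12 - 1*66) = -10626 - (12 - 66) = -10626 - 1*(-54) = -10626 + 54 = -10572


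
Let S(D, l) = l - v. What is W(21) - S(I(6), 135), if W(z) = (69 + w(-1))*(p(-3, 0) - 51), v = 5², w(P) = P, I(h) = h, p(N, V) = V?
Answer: -3578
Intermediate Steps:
v = 25
S(D, l) = -25 + l (S(D, l) = l - 1*25 = l - 25 = -25 + l)
W(z) = -3468 (W(z) = (69 - 1)*(0 - 51) = 68*(-51) = -3468)
W(21) - S(I(6), 135) = -3468 - (-25 + 135) = -3468 - 1*110 = -3468 - 110 = -3578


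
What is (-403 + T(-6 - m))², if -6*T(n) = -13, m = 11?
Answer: 5784025/36 ≈ 1.6067e+5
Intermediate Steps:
T(n) = 13/6 (T(n) = -⅙*(-13) = 13/6)
(-403 + T(-6 - m))² = (-403 + 13/6)² = (-2405/6)² = 5784025/36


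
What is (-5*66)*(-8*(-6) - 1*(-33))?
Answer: -26730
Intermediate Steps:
(-5*66)*(-8*(-6) - 1*(-33)) = -330*(48 + 33) = -330*81 = -26730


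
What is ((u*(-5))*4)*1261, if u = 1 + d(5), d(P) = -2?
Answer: 25220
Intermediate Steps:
u = -1 (u = 1 - 2 = -1)
((u*(-5))*4)*1261 = (-1*(-5)*4)*1261 = (5*4)*1261 = 20*1261 = 25220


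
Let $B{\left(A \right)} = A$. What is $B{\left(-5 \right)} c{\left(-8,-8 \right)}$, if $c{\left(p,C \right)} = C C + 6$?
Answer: $-350$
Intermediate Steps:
$c{\left(p,C \right)} = 6 + C^{2}$ ($c{\left(p,C \right)} = C^{2} + 6 = 6 + C^{2}$)
$B{\left(-5 \right)} c{\left(-8,-8 \right)} = - 5 \left(6 + \left(-8\right)^{2}\right) = - 5 \left(6 + 64\right) = \left(-5\right) 70 = -350$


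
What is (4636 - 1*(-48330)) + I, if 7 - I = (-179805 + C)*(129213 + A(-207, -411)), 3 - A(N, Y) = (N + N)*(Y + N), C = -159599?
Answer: -42980711971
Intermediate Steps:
A(N, Y) = 3 - 2*N*(N + Y) (A(N, Y) = 3 - (N + N)*(Y + N) = 3 - 2*N*(N + Y))
I = -42980764937 (I = 7 - (-179805 - 159599)*(129213 + (3 - 2*(-207)**2 - 2*(-207)*(-411))) = 7 - (-339404)*(129213 + (3 - 2*42849 - 170154)) = 7 - (-339404)*(129213 + (3 - 85698 - 170154)) = 7 - (-339404)*(129213 - 255849) = 7 - (-339404)*(-126636) = 7 - 1*42980764944 = 7 - 42980764944 = -42980764937)
(4636 - 1*(-48330)) + I = (4636 - 1*(-48330)) - 42980764937 = (4636 + 48330) - 42980764937 = 52966 - 42980764937 = -42980711971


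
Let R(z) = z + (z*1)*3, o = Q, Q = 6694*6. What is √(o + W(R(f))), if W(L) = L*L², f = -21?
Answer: 2*I*√138135 ≈ 743.33*I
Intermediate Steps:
Q = 40164
o = 40164
R(z) = 4*z (R(z) = z + z*3 = z + 3*z = 4*z)
W(L) = L³
√(o + W(R(f))) = √(40164 + (4*(-21))³) = √(40164 + (-84)³) = √(40164 - 592704) = √(-552540) = 2*I*√138135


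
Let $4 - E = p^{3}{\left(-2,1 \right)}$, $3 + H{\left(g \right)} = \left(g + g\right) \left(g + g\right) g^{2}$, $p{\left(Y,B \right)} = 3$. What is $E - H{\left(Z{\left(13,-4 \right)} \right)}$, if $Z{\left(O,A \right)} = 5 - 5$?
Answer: $-20$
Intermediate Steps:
$Z{\left(O,A \right)} = 0$ ($Z{\left(O,A \right)} = 5 - 5 = 0$)
$H{\left(g \right)} = -3 + 4 g^{4}$ ($H{\left(g \right)} = -3 + \left(g + g\right) \left(g + g\right) g^{2} = -3 + 2 g 2 g g^{2} = -3 + 4 g^{2} g^{2} = -3 + 4 g^{4}$)
$E = -23$ ($E = 4 - 3^{3} = 4 - 27 = -23$)
$E - H{\left(Z{\left(13,-4 \right)} \right)} = -23 - \left(-3 + 4 \cdot 0^{4}\right) = -23 - \left(-3 + 4 \cdot 0\right) = -23 - \left(-3 + 0\right) = -23 - -3 = -23 + 3 = -20$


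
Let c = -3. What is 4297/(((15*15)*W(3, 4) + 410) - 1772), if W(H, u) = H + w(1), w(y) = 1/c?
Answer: -4297/762 ≈ -5.6391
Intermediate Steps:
w(y) = -1/3 (w(y) = 1/(-3) = -1/3)
W(H, u) = -1/3 + H (W(H, u) = H - 1/3 = -1/3 + H)
4297/(((15*15)*W(3, 4) + 410) - 1772) = 4297/(((15*15)*(-1/3 + 3) + 410) - 1772) = 4297/((225*(8/3) + 410) - 1772) = 4297/((600 + 410) - 1772) = 4297/(1010 - 1772) = 4297/(-762) = 4297*(-1/762) = -4297/762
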